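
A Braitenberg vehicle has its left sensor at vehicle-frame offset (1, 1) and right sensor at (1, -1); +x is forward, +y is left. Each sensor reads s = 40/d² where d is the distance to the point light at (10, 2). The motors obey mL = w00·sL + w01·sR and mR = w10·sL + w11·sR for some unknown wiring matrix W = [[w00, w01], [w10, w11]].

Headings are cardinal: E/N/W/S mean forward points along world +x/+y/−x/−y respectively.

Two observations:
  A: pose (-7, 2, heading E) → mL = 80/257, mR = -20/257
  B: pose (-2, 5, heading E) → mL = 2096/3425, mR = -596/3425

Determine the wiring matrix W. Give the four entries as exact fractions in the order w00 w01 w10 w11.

obs A: pose=(-7,2,E) → sL=40/257, sR=40/257, mL=80/257, mR=-20/257
obs B: pose=(-2,5,E) → sL=40/137, sR=8/25, mL=2096/3425, mR=-596/3425
sensor matrix S = [[40/257, 40/257], [40/137, 8/25]]; det S = 768/176045
solve [mL_A; mL_B] = S·[w00; w01] and [mR_A; mR_B] = S·[w10; w11]:
  w00 = 1, w01 = 1, w10 = 1/2, w11 = -1

1 1 1/2 -1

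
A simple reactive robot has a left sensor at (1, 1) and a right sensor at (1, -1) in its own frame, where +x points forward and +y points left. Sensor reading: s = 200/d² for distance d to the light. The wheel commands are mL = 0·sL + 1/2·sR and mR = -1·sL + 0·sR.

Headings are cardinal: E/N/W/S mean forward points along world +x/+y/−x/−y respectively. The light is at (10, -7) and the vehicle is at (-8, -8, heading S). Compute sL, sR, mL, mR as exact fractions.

200/293 40/73 20/73 -200/293

left sensor world pos  = (-7, -9); dL² = 293
right sensor world pos = (-9, -9); dR² = 365
sL = 200/293 = 200/293
sR = 200/365 = 40/73
mL = 0·sL + 1/2·sR = 20/73
mR = -1·sL + 0·sR = -200/293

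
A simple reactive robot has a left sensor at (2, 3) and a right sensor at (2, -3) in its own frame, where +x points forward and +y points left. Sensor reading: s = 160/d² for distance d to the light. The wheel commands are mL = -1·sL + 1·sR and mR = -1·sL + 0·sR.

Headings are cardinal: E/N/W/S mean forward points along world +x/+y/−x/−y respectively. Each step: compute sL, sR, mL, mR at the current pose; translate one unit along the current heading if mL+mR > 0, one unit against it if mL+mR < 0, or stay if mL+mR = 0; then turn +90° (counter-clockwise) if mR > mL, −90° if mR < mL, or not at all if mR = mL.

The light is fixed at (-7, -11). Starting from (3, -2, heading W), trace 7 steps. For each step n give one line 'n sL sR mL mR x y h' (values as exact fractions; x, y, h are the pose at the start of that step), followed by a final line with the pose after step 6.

n=0: pose=(3,-2,W); sL=8/5, sR=10/13; mL=-54/65, mR=-8/5; mL+mR=-158/65 → advance -1; mR−mL=-10/13 → turn -1·90°
n=1: pose=(4,-2,N); sL=32/37, sR=160/317; mL=-4224/11729, mR=-32/37; mL+mR=-14368/11729 → advance -1; mR−mL=-160/317 → turn -1·90°
n=2: pose=(4,-3,E); sL=16/29, sR=80/97; mL=768/2813, mR=-16/29; mL+mR=-784/2813 → advance -1; mR−mL=-80/97 → turn -1·90°
n=3: pose=(3,-3,S); sL=32/41, sR=32/17; mL=768/697, mR=-32/41; mL+mR=224/697 → advance +1; mR−mL=-32/17 → turn -1·90°
n=4: pose=(3,-4,W); sL=2, sR=40/41; mL=-42/41, mR=-2; mL+mR=-124/41 → advance -1; mR−mL=-40/41 → turn -1·90°
n=5: pose=(4,-4,N); sL=32/29, sR=160/277; mL=-4224/8033, mR=-32/29; mL+mR=-13088/8033 → advance -1; mR−mL=-160/277 → turn -1·90°
n=6: pose=(4,-5,E); sL=16/25, sR=80/89; mL=576/2225, mR=-16/25; mL+mR=-848/2225 → advance -1; mR−mL=-80/89 → turn -1·90°

0 8/5 10/13 -54/65 -8/5 3 -2 W
1 32/37 160/317 -4224/11729 -32/37 4 -2 N
2 16/29 80/97 768/2813 -16/29 4 -3 E
3 32/41 32/17 768/697 -32/41 3 -3 S
4 2 40/41 -42/41 -2 3 -4 W
5 32/29 160/277 -4224/8033 -32/29 4 -4 N
6 16/25 80/89 576/2225 -16/25 4 -5 E
final 3 -5 S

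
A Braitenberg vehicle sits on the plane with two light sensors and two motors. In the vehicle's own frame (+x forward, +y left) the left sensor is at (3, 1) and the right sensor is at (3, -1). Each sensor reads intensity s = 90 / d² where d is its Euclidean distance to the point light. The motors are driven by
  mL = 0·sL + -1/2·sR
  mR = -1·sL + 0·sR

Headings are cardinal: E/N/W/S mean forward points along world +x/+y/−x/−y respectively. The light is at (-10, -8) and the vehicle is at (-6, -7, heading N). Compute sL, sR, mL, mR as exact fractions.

left sensor world pos  = (-7, -4); dL² = 25
right sensor world pos = (-5, -4); dR² = 41
sL = 90/25 = 18/5
sR = 90/41 = 90/41
mL = 0·sL + -1/2·sR = -45/41
mR = -1·sL + 0·sR = -18/5

18/5 90/41 -45/41 -18/5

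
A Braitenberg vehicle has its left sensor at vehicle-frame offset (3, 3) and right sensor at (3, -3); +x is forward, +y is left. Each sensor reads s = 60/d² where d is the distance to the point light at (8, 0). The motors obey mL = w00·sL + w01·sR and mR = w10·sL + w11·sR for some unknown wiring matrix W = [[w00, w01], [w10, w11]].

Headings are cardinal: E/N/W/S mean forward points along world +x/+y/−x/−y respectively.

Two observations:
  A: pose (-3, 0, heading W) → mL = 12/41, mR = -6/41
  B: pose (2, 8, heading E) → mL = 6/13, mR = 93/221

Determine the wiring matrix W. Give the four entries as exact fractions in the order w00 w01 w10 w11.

1 0 -1 1/2

obs A: pose=(-3,0,W) → sL=12/41, sR=12/41, mL=12/41, mR=-6/41
obs B: pose=(2,8,E) → sL=6/13, sR=30/17, mL=6/13, mR=93/221
sensor matrix S = [[12/41, 12/41], [6/13, 30/17]]; det S = 3456/9061
solve [mL_A; mL_B] = S·[w00; w01] and [mR_A; mR_B] = S·[w10; w11]:
  w00 = 1, w01 = 0, w10 = -1, w11 = 1/2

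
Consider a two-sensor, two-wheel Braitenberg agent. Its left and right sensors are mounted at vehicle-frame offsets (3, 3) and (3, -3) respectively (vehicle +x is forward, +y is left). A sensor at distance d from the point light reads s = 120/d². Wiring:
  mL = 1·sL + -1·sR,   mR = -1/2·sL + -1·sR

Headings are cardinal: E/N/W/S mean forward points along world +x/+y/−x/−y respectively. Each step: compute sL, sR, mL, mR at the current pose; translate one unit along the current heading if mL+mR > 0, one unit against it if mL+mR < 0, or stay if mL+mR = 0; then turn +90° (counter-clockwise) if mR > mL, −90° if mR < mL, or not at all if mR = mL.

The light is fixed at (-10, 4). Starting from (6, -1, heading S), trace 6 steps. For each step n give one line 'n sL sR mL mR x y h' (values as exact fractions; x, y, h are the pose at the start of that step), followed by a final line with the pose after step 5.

n=0: pose=(6,-1,S); sL=24/85, sR=120/233; mL=-4608/19805, mR=-12996/19805; mL+mR=-17604/19805 → advance -1; mR−mL=-36/85 → turn -1·90°
n=1: pose=(6,0,W); sL=60/109, sR=12/17; mL=-288/1853, mR=-1818/1853; mL+mR=-2106/1853 → advance -1; mR−mL=-90/109 → turn -1·90°
n=2: pose=(7,0,N); sL=120/197, sR=120/401; mL=24480/78997, mR=-47700/78997; mL+mR=-23220/78997 → advance -1; mR−mL=-180/197 → turn -1·90°
n=3: pose=(7,-1,E); sL=30/101, sR=15/58; mL=225/5858, mR=-2385/5858; mL+mR=-1080/2929 → advance -1; mR−mL=-45/101 → turn -1·90°
n=4: pose=(6,-1,S); sL=24/85, sR=120/233; mL=-4608/19805, mR=-12996/19805; mL+mR=-17604/19805 → advance -1; mR−mL=-36/85 → turn -1·90°
n=5: pose=(6,0,W); sL=60/109, sR=12/17; mL=-288/1853, mR=-1818/1853; mL+mR=-2106/1853 → advance -1; mR−mL=-90/109 → turn -1·90°

0 24/85 120/233 -4608/19805 -12996/19805 6 -1 S
1 60/109 12/17 -288/1853 -1818/1853 6 0 W
2 120/197 120/401 24480/78997 -47700/78997 7 0 N
3 30/101 15/58 225/5858 -2385/5858 7 -1 E
4 24/85 120/233 -4608/19805 -12996/19805 6 -1 S
5 60/109 12/17 -288/1853 -1818/1853 6 0 W
final 7 0 N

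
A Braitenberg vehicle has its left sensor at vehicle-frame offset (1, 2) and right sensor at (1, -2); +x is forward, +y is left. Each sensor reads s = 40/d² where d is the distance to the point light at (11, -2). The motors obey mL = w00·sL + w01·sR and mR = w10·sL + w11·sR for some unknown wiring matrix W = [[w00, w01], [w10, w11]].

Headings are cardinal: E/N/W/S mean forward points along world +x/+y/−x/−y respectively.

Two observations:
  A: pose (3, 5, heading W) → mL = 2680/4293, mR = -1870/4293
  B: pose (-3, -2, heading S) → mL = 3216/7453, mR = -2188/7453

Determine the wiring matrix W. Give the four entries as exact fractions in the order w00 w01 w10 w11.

obs A: pose=(3,5,W) → sL=20/53, sR=20/81, mL=2680/4293, mR=-1870/4293
obs B: pose=(-3,-2,S) → sL=8/29, sR=40/257, mL=3216/7453, mR=-2188/7453
sensor matrix S = [[20/53, 20/81], [8/29, 40/257]]; det S = -300160/31995729
solve [mL_A; mL_B] = S·[w00; w01] and [mR_A; mR_B] = S·[w10; w11]:
  w00 = 1, w01 = 1, w10 = -1/2, w11 = -1

1 1 -1/2 -1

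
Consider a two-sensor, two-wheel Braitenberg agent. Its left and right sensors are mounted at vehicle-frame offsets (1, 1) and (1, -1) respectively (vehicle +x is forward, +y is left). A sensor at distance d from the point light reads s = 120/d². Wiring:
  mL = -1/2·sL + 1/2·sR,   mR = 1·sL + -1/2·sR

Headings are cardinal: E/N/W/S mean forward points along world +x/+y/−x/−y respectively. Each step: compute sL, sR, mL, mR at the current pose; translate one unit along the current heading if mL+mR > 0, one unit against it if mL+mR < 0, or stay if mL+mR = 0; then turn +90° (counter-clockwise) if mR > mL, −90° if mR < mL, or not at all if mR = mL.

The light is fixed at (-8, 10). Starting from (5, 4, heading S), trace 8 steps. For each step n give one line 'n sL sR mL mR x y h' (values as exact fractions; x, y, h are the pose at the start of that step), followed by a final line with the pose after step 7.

n=0: pose=(5,4,S); sL=24/49, sR=120/193; mL=624/9457, mR=1692/9457; mL+mR=12/49 → advance +1; mR−mL=1068/9457 → turn +1·90°
n=1: pose=(5,3,E); sL=15/29, sR=6/13; mL=-21/754, mR=108/377; mL+mR=15/58 → advance +1; mR−mL=237/754 → turn +1·90°
n=2: pose=(6,3,N); sL=24/41, sR=40/87; mL=-224/3567, mR=1268/3567; mL+mR=12/41 → advance +1; mR−mL=1492/3567 → turn +1·90°
n=3: pose=(6,4,W); sL=60/109, sR=60/97; mL=360/10573, mR=2550/10573; mL+mR=30/109 → advance +1; mR−mL=2190/10573 → turn +1·90°
n=4: pose=(5,4,S); sL=24/49, sR=120/193; mL=624/9457, mR=1692/9457; mL+mR=12/49 → advance +1; mR−mL=1068/9457 → turn +1·90°
n=5: pose=(5,3,E); sL=15/29, sR=6/13; mL=-21/754, mR=108/377; mL+mR=15/58 → advance +1; mR−mL=237/754 → turn +1·90°
n=6: pose=(6,3,N); sL=24/41, sR=40/87; mL=-224/3567, mR=1268/3567; mL+mR=12/41 → advance +1; mR−mL=1492/3567 → turn +1·90°
n=7: pose=(6,4,W); sL=60/109, sR=60/97; mL=360/10573, mR=2550/10573; mL+mR=30/109 → advance +1; mR−mL=2190/10573 → turn +1·90°

0 24/49 120/193 624/9457 1692/9457 5 4 S
1 15/29 6/13 -21/754 108/377 5 3 E
2 24/41 40/87 -224/3567 1268/3567 6 3 N
3 60/109 60/97 360/10573 2550/10573 6 4 W
4 24/49 120/193 624/9457 1692/9457 5 4 S
5 15/29 6/13 -21/754 108/377 5 3 E
6 24/41 40/87 -224/3567 1268/3567 6 3 N
7 60/109 60/97 360/10573 2550/10573 6 4 W
final 5 4 S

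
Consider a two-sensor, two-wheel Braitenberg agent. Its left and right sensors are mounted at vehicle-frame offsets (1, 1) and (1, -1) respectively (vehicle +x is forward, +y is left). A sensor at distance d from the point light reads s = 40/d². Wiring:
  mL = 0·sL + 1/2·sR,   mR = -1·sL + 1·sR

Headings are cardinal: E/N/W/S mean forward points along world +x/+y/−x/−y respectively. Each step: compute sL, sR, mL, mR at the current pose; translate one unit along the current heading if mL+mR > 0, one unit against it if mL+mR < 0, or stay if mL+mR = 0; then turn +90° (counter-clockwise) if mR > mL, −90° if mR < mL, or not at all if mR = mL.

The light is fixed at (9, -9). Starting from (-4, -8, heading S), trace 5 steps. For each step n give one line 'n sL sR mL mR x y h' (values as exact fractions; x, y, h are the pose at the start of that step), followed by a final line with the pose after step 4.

n=0: pose=(-4,-8,S); sL=5/18, sR=10/49; mL=5/49, mR=-65/882; mL+mR=25/882 → advance +1; mR−mL=-155/882 → turn -1·90°
n=1: pose=(-4,-9,W); sL=40/197, sR=40/197; mL=20/197, mR=0; mL+mR=20/197 → advance +1; mR−mL=-20/197 → turn -1·90°
n=2: pose=(-5,-9,N); sL=20/113, sR=4/17; mL=2/17, mR=112/1921; mL+mR=338/1921 → advance +1; mR−mL=-114/1921 → turn -1·90°
n=3: pose=(-5,-8,E); sL=40/173, sR=40/169; mL=20/169, mR=160/29237; mL+mR=3620/29237 → advance +1; mR−mL=-3300/29237 → turn -1·90°
n=4: pose=(-4,-8,S); sL=5/18, sR=10/49; mL=5/49, mR=-65/882; mL+mR=25/882 → advance +1; mR−mL=-155/882 → turn -1·90°

0 5/18 10/49 5/49 -65/882 -4 -8 S
1 40/197 40/197 20/197 0 -4 -9 W
2 20/113 4/17 2/17 112/1921 -5 -9 N
3 40/173 40/169 20/169 160/29237 -5 -8 E
4 5/18 10/49 5/49 -65/882 -4 -8 S
final -4 -9 W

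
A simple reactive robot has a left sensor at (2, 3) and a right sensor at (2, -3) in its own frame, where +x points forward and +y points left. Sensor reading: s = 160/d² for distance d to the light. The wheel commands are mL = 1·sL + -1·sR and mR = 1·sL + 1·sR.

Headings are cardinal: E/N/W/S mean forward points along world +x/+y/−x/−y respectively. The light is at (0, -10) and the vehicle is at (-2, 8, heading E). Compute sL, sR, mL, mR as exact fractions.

160/441 32/45 -256/735 2368/2205

left sensor world pos  = (0, 11); dL² = 441
right sensor world pos = (0, 5); dR² = 225
sL = 160/441 = 160/441
sR = 160/225 = 32/45
mL = 1·sL + -1·sR = -256/735
mR = 1·sL + 1·sR = 2368/2205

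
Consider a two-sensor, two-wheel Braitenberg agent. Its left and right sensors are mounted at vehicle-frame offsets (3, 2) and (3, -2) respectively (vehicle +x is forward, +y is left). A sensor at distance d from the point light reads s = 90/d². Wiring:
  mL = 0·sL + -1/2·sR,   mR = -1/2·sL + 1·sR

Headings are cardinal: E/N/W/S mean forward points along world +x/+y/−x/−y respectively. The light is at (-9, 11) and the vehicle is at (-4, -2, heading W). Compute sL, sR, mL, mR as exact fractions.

left sensor world pos  = (-7, -4); dL² = 229
right sensor world pos = (-7, 0); dR² = 125
sL = 90/229 = 90/229
sR = 90/125 = 18/25
mL = 0·sL + -1/2·sR = -9/25
mR = -1/2·sL + 1·sR = 2997/5725

90/229 18/25 -9/25 2997/5725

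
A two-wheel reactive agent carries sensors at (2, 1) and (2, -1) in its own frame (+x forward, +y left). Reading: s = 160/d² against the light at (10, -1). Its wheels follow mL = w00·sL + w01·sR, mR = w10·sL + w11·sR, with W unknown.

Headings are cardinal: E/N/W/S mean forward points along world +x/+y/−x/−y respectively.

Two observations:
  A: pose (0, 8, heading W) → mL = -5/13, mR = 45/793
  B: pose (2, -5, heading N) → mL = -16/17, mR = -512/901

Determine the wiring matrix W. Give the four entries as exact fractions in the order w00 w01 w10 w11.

obs A: pose=(0,8,W) → sL=10/13, sR=40/61, mL=-5/13, mR=45/793
obs B: pose=(2,-5,N) → sL=32/17, sR=160/53, mL=-16/17, mR=-512/901
sensor matrix S = [[10/13, 40/61], [32/17, 160/53]]; det S = 777280/714493
solve [mL_A; mL_B] = S·[w00; w01] and [mR_A; mR_B] = S·[w10; w11]:
  w00 = -1/2, w01 = 0, w10 = 1/2, w11 = -1/2

-1/2 0 1/2 -1/2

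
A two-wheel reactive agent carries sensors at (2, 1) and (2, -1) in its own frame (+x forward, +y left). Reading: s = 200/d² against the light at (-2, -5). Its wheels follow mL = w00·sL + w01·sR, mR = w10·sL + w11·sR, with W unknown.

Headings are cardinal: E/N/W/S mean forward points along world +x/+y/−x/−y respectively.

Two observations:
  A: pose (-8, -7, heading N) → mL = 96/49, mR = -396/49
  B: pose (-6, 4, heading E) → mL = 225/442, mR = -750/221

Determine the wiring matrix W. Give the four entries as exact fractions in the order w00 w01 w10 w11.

-1/2 1/2 -1 -1/2

obs A: pose=(-8,-7,N) → sL=200/49, sR=8, mL=96/49, mR=-396/49
obs B: pose=(-6,4,E) → sL=25/13, sR=50/17, mL=225/442, mR=-750/221
sensor matrix S = [[200/49, 8], [25/13, 50/17]]; det S = -36600/10829
solve [mL_A; mL_B] = S·[w00; w01] and [mR_A; mR_B] = S·[w10; w11]:
  w00 = -1/2, w01 = 1/2, w10 = -1, w11 = -1/2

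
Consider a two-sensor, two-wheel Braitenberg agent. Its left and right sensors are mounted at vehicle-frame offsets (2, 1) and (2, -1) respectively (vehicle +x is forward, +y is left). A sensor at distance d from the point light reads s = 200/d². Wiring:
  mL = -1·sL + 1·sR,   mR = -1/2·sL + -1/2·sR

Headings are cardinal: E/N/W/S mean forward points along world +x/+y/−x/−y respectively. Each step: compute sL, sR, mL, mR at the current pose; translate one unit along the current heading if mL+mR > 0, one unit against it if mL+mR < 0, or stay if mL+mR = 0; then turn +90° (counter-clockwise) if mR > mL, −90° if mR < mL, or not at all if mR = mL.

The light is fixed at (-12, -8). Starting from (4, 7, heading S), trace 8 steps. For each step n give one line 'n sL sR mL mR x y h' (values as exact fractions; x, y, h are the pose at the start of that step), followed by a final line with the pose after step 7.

0 100/229 100/197 3200/45113 -21300/45113 4 7 S
1 200/421 40/97 -2560/40837 -18120/40837 4 8 W
2 10/29 25/81 -85/2349 -1535/4698 5 8 N
3 200/617 200/557 12000/343669 -117400/343669 5 7 E
4 100/229 100/197 3200/45113 -21300/45113 4 7 S
5 200/421 40/97 -2560/40837 -18120/40837 4 8 W
6 10/29 25/81 -85/2349 -1535/4698 5 8 N
7 200/617 200/557 12000/343669 -117400/343669 5 7 E
final 4 7 S

n=0: pose=(4,7,S); sL=100/229, sR=100/197; mL=3200/45113, mR=-21300/45113; mL+mR=-18100/45113 → advance -1; mR−mL=-24500/45113 → turn -1·90°
n=1: pose=(4,8,W); sL=200/421, sR=40/97; mL=-2560/40837, mR=-18120/40837; mL+mR=-20680/40837 → advance -1; mR−mL=-15560/40837 → turn -1·90°
n=2: pose=(5,8,N); sL=10/29, sR=25/81; mL=-85/2349, mR=-1535/4698; mL+mR=-1705/4698 → advance -1; mR−mL=-455/1566 → turn -1·90°
n=3: pose=(5,7,E); sL=200/617, sR=200/557; mL=12000/343669, mR=-117400/343669; mL+mR=-105400/343669 → advance -1; mR−mL=-129400/343669 → turn -1·90°
n=4: pose=(4,7,S); sL=100/229, sR=100/197; mL=3200/45113, mR=-21300/45113; mL+mR=-18100/45113 → advance -1; mR−mL=-24500/45113 → turn -1·90°
n=5: pose=(4,8,W); sL=200/421, sR=40/97; mL=-2560/40837, mR=-18120/40837; mL+mR=-20680/40837 → advance -1; mR−mL=-15560/40837 → turn -1·90°
n=6: pose=(5,8,N); sL=10/29, sR=25/81; mL=-85/2349, mR=-1535/4698; mL+mR=-1705/4698 → advance -1; mR−mL=-455/1566 → turn -1·90°
n=7: pose=(5,7,E); sL=200/617, sR=200/557; mL=12000/343669, mR=-117400/343669; mL+mR=-105400/343669 → advance -1; mR−mL=-129400/343669 → turn -1·90°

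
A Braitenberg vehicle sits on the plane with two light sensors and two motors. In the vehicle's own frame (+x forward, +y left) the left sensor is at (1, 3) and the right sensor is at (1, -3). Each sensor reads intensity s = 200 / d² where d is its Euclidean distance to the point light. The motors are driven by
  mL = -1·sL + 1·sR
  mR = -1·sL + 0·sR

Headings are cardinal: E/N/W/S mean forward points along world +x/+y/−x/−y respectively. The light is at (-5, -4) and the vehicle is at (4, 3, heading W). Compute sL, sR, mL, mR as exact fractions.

5/2 50/41 -105/82 -5/2

left sensor world pos  = (3, 0); dL² = 80
right sensor world pos = (3, 6); dR² = 164
sL = 200/80 = 5/2
sR = 200/164 = 50/41
mL = -1·sL + 1·sR = -105/82
mR = -1·sL + 0·sR = -5/2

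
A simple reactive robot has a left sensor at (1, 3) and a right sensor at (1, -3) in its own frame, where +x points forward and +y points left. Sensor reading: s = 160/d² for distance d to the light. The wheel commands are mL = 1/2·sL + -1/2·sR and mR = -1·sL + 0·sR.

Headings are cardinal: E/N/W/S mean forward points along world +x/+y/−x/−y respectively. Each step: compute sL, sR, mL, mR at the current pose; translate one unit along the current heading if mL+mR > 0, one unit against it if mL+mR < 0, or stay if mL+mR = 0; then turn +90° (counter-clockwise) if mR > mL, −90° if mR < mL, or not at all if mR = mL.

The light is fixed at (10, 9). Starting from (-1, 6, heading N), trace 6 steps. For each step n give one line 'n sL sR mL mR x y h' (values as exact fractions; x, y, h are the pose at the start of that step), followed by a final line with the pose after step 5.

0 4/5 40/17 -66/85 -4/5 -1 6 N
1 160/101 160/149 3840/15049 -160/101 -1 5 E
2 80/53 16/25 576/1325 -80/53 -2 5 S
3 32/41 160/169 -576/6929 -32/41 -2 6 W
4 4/5 40/17 -66/85 -4/5 -1 6 N
5 160/101 160/149 3840/15049 -160/101 -1 5 E
final -2 5 S

n=0: pose=(-1,6,N); sL=4/5, sR=40/17; mL=-66/85, mR=-4/5; mL+mR=-134/85 → advance -1; mR−mL=-2/85 → turn -1·90°
n=1: pose=(-1,5,E); sL=160/101, sR=160/149; mL=3840/15049, mR=-160/101; mL+mR=-20000/15049 → advance -1; mR−mL=-27680/15049 → turn -1·90°
n=2: pose=(-2,5,S); sL=80/53, sR=16/25; mL=576/1325, mR=-80/53; mL+mR=-1424/1325 → advance -1; mR−mL=-2576/1325 → turn -1·90°
n=3: pose=(-2,6,W); sL=32/41, sR=160/169; mL=-576/6929, mR=-32/41; mL+mR=-5984/6929 → advance -1; mR−mL=-4832/6929 → turn -1·90°
n=4: pose=(-1,6,N); sL=4/5, sR=40/17; mL=-66/85, mR=-4/5; mL+mR=-134/85 → advance -1; mR−mL=-2/85 → turn -1·90°
n=5: pose=(-1,5,E); sL=160/101, sR=160/149; mL=3840/15049, mR=-160/101; mL+mR=-20000/15049 → advance -1; mR−mL=-27680/15049 → turn -1·90°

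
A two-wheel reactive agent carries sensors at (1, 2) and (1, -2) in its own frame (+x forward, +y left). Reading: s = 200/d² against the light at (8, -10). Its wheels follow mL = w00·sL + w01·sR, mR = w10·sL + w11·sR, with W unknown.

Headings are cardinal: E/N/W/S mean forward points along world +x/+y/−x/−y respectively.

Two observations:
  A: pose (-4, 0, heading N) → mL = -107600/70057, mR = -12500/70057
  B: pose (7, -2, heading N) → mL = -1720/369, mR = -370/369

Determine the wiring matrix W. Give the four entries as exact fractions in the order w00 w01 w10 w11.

-1 -1 -1 1/2

obs A: pose=(-4,0,N) → sL=200/317, sR=200/221, mL=-107600/70057, mR=-12500/70057
obs B: pose=(7,-2,N) → sL=20/9, sR=100/41, mL=-1720/369, mR=-370/369
sensor matrix S = [[200/317, 200/221], [20/9, 100/41]]; det S = -12208000/25851033
solve [mL_A; mL_B] = S·[w00; w01] and [mR_A; mR_B] = S·[w10; w11]:
  w00 = -1, w01 = -1, w10 = -1, w11 = 1/2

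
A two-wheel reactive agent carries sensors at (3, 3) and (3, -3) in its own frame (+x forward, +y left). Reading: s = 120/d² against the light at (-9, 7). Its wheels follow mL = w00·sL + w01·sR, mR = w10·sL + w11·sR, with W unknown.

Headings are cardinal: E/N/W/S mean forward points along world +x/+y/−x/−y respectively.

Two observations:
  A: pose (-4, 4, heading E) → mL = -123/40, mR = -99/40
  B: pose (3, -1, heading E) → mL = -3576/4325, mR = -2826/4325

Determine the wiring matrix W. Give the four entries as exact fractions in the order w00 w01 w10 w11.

obs A: pose=(-4,4,E) → sL=15/8, sR=6/5, mL=-123/40, mR=-99/40
obs B: pose=(3,-1,E) → sL=12/25, sR=60/173, mL=-3576/4325, mR=-2826/4325
sensor matrix S = [[15/8, 6/5], [12/25, 60/173]]; det S = 3213/43250
solve [mL_A; mL_B] = S·[w00; w01] and [mR_A; mR_B] = S·[w10; w11]:
  w00 = -1, w01 = -1, w10 = -1, w11 = -1/2

-1 -1 -1 -1/2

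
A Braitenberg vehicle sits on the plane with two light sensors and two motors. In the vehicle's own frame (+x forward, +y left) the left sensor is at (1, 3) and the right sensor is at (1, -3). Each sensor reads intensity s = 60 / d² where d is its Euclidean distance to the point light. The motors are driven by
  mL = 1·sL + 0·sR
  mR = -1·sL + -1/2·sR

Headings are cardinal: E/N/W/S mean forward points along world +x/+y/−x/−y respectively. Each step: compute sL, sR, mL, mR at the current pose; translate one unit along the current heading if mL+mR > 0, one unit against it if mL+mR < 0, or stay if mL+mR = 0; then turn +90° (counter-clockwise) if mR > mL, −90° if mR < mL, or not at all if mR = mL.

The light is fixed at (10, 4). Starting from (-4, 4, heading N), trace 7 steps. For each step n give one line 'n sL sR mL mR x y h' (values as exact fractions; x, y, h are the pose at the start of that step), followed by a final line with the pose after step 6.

n=0: pose=(-4,4,N); sL=6/29, sR=30/61; mL=6/29, mR=-801/1769; mL+mR=-15/61 → advance -1; mR−mL=-1167/1769 → turn -1·90°
n=1: pose=(-4,3,E); sL=60/173, sR=12/37; mL=60/173, mR=-3258/6401; mL+mR=-6/37 → advance -1; mR−mL=-5478/6401 → turn -1·90°
n=2: pose=(-5,3,S); sL=15/37, sR=15/82; mL=15/37, mR=-3015/6068; mL+mR=-15/164 → advance -1; mR−mL=-5475/6068 → turn -1·90°
n=3: pose=(-5,4,W); sL=12/53, sR=12/53; mL=12/53, mR=-18/53; mL+mR=-6/53 → advance -1; mR−mL=-30/53 → turn -1·90°
n=4: pose=(-4,4,N); sL=6/29, sR=30/61; mL=6/29, mR=-801/1769; mL+mR=-15/61 → advance -1; mR−mL=-1167/1769 → turn -1·90°
n=5: pose=(-4,3,E); sL=60/173, sR=12/37; mL=60/173, mR=-3258/6401; mL+mR=-6/37 → advance -1; mR−mL=-5478/6401 → turn -1·90°
n=6: pose=(-5,3,S); sL=15/37, sR=15/82; mL=15/37, mR=-3015/6068; mL+mR=-15/164 → advance -1; mR−mL=-5475/6068 → turn -1·90°

0 6/29 30/61 6/29 -801/1769 -4 4 N
1 60/173 12/37 60/173 -3258/6401 -4 3 E
2 15/37 15/82 15/37 -3015/6068 -5 3 S
3 12/53 12/53 12/53 -18/53 -5 4 W
4 6/29 30/61 6/29 -801/1769 -4 4 N
5 60/173 12/37 60/173 -3258/6401 -4 3 E
6 15/37 15/82 15/37 -3015/6068 -5 3 S
final -5 4 W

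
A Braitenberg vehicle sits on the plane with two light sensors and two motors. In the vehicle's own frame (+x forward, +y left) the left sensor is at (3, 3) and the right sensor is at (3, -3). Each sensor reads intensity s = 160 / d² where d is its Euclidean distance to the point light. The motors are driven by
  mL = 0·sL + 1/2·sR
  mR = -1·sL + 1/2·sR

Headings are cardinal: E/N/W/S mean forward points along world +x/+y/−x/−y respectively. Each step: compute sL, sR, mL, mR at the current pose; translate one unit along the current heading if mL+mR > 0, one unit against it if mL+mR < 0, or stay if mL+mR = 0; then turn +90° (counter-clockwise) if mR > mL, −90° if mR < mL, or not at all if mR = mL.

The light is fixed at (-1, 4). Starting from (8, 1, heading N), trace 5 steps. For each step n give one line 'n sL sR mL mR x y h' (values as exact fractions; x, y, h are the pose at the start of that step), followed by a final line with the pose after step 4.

0 40/9 10/9 5/9 -35/9 8 1 N
1 32/29 160/193 80/193 -3856/5597 8 0 E
2 16/17 80/37 40/37 88/629 7 0 S
3 160/89 160/29 80/29 2480/2581 7 -1 W
4 8 20/13 10/13 -94/13 6 -1 N
final 6 -2 E

n=0: pose=(8,1,N); sL=40/9, sR=10/9; mL=5/9, mR=-35/9; mL+mR=-10/3 → advance -1; mR−mL=-40/9 → turn -1·90°
n=1: pose=(8,0,E); sL=32/29, sR=160/193; mL=80/193, mR=-3856/5597; mL+mR=-1536/5597 → advance -1; mR−mL=-32/29 → turn -1·90°
n=2: pose=(7,0,S); sL=16/17, sR=80/37; mL=40/37, mR=88/629; mL+mR=768/629 → advance +1; mR−mL=-16/17 → turn -1·90°
n=3: pose=(7,-1,W); sL=160/89, sR=160/29; mL=80/29, mR=2480/2581; mL+mR=9600/2581 → advance +1; mR−mL=-160/89 → turn -1·90°
n=4: pose=(6,-1,N); sL=8, sR=20/13; mL=10/13, mR=-94/13; mL+mR=-84/13 → advance -1; mR−mL=-8 → turn -1·90°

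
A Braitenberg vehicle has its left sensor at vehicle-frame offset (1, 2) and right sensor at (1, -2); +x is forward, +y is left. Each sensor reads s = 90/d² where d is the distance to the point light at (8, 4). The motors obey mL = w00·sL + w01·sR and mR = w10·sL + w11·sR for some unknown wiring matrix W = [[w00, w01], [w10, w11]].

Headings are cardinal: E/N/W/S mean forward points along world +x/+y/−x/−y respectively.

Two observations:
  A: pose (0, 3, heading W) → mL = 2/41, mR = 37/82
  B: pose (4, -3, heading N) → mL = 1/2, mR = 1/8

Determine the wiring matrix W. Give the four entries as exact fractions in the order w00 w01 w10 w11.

-1/2 1/2 1 -1/2

obs A: pose=(0,3,W) → sL=1, sR=45/41, mL=2/41, mR=37/82
obs B: pose=(4,-3,N) → sL=5/4, sR=9/4, mL=1/2, mR=1/8
sensor matrix S = [[1, 45/41], [5/4, 9/4]]; det S = 36/41
solve [mL_A; mL_B] = S·[w00; w01] and [mR_A; mR_B] = S·[w10; w11]:
  w00 = -1/2, w01 = 1/2, w10 = 1, w11 = -1/2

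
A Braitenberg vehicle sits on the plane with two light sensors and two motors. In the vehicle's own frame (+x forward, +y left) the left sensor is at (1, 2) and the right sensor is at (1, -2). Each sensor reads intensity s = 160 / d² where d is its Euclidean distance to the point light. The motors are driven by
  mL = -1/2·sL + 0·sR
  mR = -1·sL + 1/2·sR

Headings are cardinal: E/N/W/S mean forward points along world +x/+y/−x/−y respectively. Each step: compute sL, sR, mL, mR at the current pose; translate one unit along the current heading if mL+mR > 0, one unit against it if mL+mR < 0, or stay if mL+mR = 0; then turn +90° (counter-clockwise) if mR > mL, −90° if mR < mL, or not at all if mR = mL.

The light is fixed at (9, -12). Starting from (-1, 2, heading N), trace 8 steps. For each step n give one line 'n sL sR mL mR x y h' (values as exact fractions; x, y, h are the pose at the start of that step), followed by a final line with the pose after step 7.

0 160/369 160/289 -80/369 -16720/106641 -1 2 N
1 80/121 80/173 -40/121 -9000/20933 -1 1 W
2 160/317 32/49 -80/317 -2768/15533 0 1 N
3 4/5 20/37 -2/5 -98/185 0 0 W
4 160/269 32/41 -80/269 -2256/11029 1 0 N
5 80/81 16/25 -40/81 -1352/2025 1 -1 W
6 32/45 160/169 -16/45 -1808/7605 2 -1 N
7 5/4 10/13 -5/8 -45/52 2 -2 W
final 3 -2 N

n=0: pose=(-1,2,N); sL=160/369, sR=160/289; mL=-80/369, mR=-16720/106641; mL+mR=-13280/35547 → advance -1; mR−mL=6400/106641 → turn +1·90°
n=1: pose=(-1,1,W); sL=80/121, sR=80/173; mL=-40/121, mR=-9000/20933; mL+mR=-15920/20933 → advance -1; mR−mL=-2080/20933 → turn -1·90°
n=2: pose=(0,1,N); sL=160/317, sR=32/49; mL=-80/317, mR=-2768/15533; mL+mR=-6688/15533 → advance -1; mR−mL=1152/15533 → turn +1·90°
n=3: pose=(0,0,W); sL=4/5, sR=20/37; mL=-2/5, mR=-98/185; mL+mR=-172/185 → advance -1; mR−mL=-24/185 → turn -1·90°
n=4: pose=(1,0,N); sL=160/269, sR=32/41; mL=-80/269, mR=-2256/11029; mL+mR=-5536/11029 → advance -1; mR−mL=1024/11029 → turn +1·90°
n=5: pose=(1,-1,W); sL=80/81, sR=16/25; mL=-40/81, mR=-1352/2025; mL+mR=-784/675 → advance -1; mR−mL=-352/2025 → turn -1·90°
n=6: pose=(2,-1,N); sL=32/45, sR=160/169; mL=-16/45, mR=-1808/7605; mL+mR=-1504/2535 → advance -1; mR−mL=896/7605 → turn +1·90°
n=7: pose=(2,-2,W); sL=5/4, sR=10/13; mL=-5/8, mR=-45/52; mL+mR=-155/104 → advance -1; mR−mL=-25/104 → turn -1·90°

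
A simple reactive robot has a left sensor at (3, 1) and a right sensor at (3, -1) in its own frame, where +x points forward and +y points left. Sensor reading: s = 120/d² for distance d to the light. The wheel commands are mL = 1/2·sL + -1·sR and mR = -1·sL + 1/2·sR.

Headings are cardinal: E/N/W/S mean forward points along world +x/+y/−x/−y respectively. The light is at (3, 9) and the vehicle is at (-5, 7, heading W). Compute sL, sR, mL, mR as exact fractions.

left sensor world pos  = (-8, 6); dL² = 130
right sensor world pos = (-8, 8); dR² = 122
sL = 120/130 = 12/13
sR = 120/122 = 60/61
mL = 1/2·sL + -1·sR = -414/793
mR = -1·sL + 1/2·sR = -342/793

12/13 60/61 -414/793 -342/793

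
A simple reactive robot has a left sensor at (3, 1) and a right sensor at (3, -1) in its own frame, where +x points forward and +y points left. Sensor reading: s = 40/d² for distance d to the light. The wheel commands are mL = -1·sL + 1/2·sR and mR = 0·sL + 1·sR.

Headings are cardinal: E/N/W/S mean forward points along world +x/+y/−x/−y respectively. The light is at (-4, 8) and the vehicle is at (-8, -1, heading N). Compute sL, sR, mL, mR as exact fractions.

left sensor world pos  = (-9, 2); dL² = 61
right sensor world pos = (-7, 2); dR² = 45
sL = 40/61 = 40/61
sR = 40/45 = 8/9
mL = -1·sL + 1/2·sR = -116/549
mR = 0·sL + 1·sR = 8/9

40/61 8/9 -116/549 8/9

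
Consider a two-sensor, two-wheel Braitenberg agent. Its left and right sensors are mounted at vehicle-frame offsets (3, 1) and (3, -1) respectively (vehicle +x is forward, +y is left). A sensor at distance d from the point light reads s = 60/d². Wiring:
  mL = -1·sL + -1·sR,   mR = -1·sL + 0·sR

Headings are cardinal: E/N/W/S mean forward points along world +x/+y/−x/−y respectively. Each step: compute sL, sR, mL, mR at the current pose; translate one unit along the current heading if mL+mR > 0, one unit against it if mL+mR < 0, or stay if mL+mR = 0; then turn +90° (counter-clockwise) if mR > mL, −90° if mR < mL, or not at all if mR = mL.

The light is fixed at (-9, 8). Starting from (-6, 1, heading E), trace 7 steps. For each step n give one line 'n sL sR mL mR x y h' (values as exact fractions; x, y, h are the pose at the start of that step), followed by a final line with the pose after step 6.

0 5/6 3/5 -43/30 -5/6 -6 1 E
1 60/17 12/5 -504/85 -60/17 -7 1 N
2 30/41 6/5 -396/205 -30/41 -7 0 W
3 60/137 12/25 -3144/3425 -60/137 -6 0 S
4 5/6 3/5 -43/30 -5/6 -6 1 E
5 60/17 12/5 -504/85 -60/17 -7 1 N
6 30/41 6/5 -396/205 -30/41 -7 0 W
final -6 0 S

n=0: pose=(-6,1,E); sL=5/6, sR=3/5; mL=-43/30, mR=-5/6; mL+mR=-34/15 → advance -1; mR−mL=3/5 → turn +1·90°
n=1: pose=(-7,1,N); sL=60/17, sR=12/5; mL=-504/85, mR=-60/17; mL+mR=-804/85 → advance -1; mR−mL=12/5 → turn +1·90°
n=2: pose=(-7,0,W); sL=30/41, sR=6/5; mL=-396/205, mR=-30/41; mL+mR=-546/205 → advance -1; mR−mL=6/5 → turn +1·90°
n=3: pose=(-6,0,S); sL=60/137, sR=12/25; mL=-3144/3425, mR=-60/137; mL+mR=-4644/3425 → advance -1; mR−mL=12/25 → turn +1·90°
n=4: pose=(-6,1,E); sL=5/6, sR=3/5; mL=-43/30, mR=-5/6; mL+mR=-34/15 → advance -1; mR−mL=3/5 → turn +1·90°
n=5: pose=(-7,1,N); sL=60/17, sR=12/5; mL=-504/85, mR=-60/17; mL+mR=-804/85 → advance -1; mR−mL=12/5 → turn +1·90°
n=6: pose=(-7,0,W); sL=30/41, sR=6/5; mL=-396/205, mR=-30/41; mL+mR=-546/205 → advance -1; mR−mL=6/5 → turn +1·90°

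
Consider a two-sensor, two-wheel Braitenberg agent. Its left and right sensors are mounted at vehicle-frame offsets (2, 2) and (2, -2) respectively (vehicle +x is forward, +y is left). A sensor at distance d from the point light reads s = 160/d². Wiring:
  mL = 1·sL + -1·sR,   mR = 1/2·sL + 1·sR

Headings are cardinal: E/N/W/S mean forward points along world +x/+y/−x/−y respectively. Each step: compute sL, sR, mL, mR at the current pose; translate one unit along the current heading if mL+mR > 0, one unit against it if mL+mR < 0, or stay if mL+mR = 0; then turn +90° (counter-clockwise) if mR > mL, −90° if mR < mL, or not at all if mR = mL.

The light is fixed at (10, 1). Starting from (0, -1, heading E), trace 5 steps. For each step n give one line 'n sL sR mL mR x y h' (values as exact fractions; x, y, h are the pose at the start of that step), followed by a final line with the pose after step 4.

0 5/2 2 1/2 13/4 0 -1 E
1 160/121 160/49 -11520/5929 23280/5929 1 -1 N
2 16/13 80/61 -64/793 1528/793 1 0 W
3 160/73 160/153 12800/11169 23920/11169 0 0 S
4 5/2 2 1/2 13/4 0 -1 E
final 1 -1 N

n=0: pose=(0,-1,E); sL=5/2, sR=2; mL=1/2, mR=13/4; mL+mR=15/4 → advance +1; mR−mL=11/4 → turn +1·90°
n=1: pose=(1,-1,N); sL=160/121, sR=160/49; mL=-11520/5929, mR=23280/5929; mL+mR=240/121 → advance +1; mR−mL=34800/5929 → turn +1·90°
n=2: pose=(1,0,W); sL=16/13, sR=80/61; mL=-64/793, mR=1528/793; mL+mR=24/13 → advance +1; mR−mL=1592/793 → turn +1·90°
n=3: pose=(0,0,S); sL=160/73, sR=160/153; mL=12800/11169, mR=23920/11169; mL+mR=240/73 → advance +1; mR−mL=11120/11169 → turn +1·90°
n=4: pose=(0,-1,E); sL=5/2, sR=2; mL=1/2, mR=13/4; mL+mR=15/4 → advance +1; mR−mL=11/4 → turn +1·90°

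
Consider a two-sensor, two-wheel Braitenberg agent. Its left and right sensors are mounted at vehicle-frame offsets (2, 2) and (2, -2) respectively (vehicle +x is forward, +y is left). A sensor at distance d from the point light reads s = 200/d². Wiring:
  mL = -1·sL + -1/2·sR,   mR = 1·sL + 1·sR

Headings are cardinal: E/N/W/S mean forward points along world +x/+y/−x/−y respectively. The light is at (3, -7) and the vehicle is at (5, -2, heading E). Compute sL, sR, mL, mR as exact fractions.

left sensor world pos  = (7, 0); dL² = 65
right sensor world pos = (7, -4); dR² = 25
sL = 200/65 = 40/13
sR = 200/25 = 8
mL = -1·sL + -1/2·sR = -92/13
mR = 1·sL + 1·sR = 144/13

40/13 8 -92/13 144/13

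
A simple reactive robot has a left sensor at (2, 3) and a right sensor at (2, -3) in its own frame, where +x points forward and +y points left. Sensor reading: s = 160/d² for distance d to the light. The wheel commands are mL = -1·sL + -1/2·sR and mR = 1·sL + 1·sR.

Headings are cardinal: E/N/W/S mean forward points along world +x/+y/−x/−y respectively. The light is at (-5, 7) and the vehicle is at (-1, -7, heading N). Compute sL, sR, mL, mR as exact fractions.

32/29 160/193 -8496/5597 10816/5597

left sensor world pos  = (-4, -5); dL² = 145
right sensor world pos = (2, -5); dR² = 193
sL = 160/145 = 32/29
sR = 160/193 = 160/193
mL = -1·sL + -1/2·sR = -8496/5597
mR = 1·sL + 1·sR = 10816/5597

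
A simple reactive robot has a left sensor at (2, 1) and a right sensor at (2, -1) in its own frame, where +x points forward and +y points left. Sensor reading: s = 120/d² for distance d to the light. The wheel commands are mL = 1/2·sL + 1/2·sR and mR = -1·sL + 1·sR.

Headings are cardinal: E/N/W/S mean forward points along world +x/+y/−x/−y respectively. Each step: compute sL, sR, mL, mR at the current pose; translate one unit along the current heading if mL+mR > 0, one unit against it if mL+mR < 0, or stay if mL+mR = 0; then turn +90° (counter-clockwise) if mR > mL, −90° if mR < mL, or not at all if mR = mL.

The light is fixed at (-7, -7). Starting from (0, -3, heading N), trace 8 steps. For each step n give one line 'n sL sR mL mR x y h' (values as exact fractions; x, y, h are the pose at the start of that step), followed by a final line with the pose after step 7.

n=0: pose=(0,-3,N); sL=5/3, sR=6/5; mL=43/30, mR=-7/15; mL+mR=29/30 → advance +1; mR−mL=-19/10 → turn -1·90°
n=1: pose=(0,-2,E); sL=40/39, sR=120/97; mL=4280/3783, mR=800/3783; mL+mR=5080/3783 → advance +1; mR−mL=-1160/1261 → turn -1·90°
n=2: pose=(1,-2,S); sL=4/3, sR=60/29; mL=148/87, mR=64/87; mL+mR=212/87 → advance +1; mR−mL=-28/29 → turn -1·90°
n=3: pose=(1,-3,W); sL=8/3, sR=120/61; mL=424/183, mR=-128/183; mL+mR=296/183 → advance +1; mR−mL=-184/61 → turn -1·90°
n=4: pose=(0,-3,N); sL=5/3, sR=6/5; mL=43/30, mR=-7/15; mL+mR=29/30 → advance +1; mR−mL=-19/10 → turn -1·90°
n=5: pose=(0,-2,E); sL=40/39, sR=120/97; mL=4280/3783, mR=800/3783; mL+mR=5080/3783 → advance +1; mR−mL=-1160/1261 → turn -1·90°
n=6: pose=(1,-2,S); sL=4/3, sR=60/29; mL=148/87, mR=64/87; mL+mR=212/87 → advance +1; mR−mL=-28/29 → turn -1·90°
n=7: pose=(1,-3,W); sL=8/3, sR=120/61; mL=424/183, mR=-128/183; mL+mR=296/183 → advance +1; mR−mL=-184/61 → turn -1·90°

0 5/3 6/5 43/30 -7/15 0 -3 N
1 40/39 120/97 4280/3783 800/3783 0 -2 E
2 4/3 60/29 148/87 64/87 1 -2 S
3 8/3 120/61 424/183 -128/183 1 -3 W
4 5/3 6/5 43/30 -7/15 0 -3 N
5 40/39 120/97 4280/3783 800/3783 0 -2 E
6 4/3 60/29 148/87 64/87 1 -2 S
7 8/3 120/61 424/183 -128/183 1 -3 W
final 0 -3 N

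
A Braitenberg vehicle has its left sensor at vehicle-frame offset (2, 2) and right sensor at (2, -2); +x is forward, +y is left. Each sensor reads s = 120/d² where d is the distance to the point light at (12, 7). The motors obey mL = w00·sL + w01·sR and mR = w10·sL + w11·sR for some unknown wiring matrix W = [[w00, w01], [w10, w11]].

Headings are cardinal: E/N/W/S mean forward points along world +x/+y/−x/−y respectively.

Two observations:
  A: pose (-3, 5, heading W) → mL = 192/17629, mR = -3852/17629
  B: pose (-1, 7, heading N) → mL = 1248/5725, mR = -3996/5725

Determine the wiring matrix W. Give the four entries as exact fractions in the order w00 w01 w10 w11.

obs A: pose=(-3,5,W) → sL=24/61, sR=120/289, mL=192/17629, mR=-3852/17629
obs B: pose=(-1,7,N) → sL=120/229, sR=24/25, mL=1248/5725, mR=-3996/5725
sensor matrix S = [[24/61, 120/289], [120/229, 24/25]]; det S = 16160256/100926025
solve [mL_A; mL_B] = S·[w00; w01] and [mR_A; mR_B] = S·[w10; w11]:
  w00 = -1/2, w01 = 1/2, w10 = 1/2, w11 = -1

-1/2 1/2 1/2 -1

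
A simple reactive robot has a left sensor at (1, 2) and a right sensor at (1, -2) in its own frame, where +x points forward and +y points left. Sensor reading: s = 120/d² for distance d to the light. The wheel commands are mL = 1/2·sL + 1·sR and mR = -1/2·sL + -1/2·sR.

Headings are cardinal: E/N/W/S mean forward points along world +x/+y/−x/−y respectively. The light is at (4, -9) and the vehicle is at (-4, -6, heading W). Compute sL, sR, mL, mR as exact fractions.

60/41 60/53 4050/2173 -2820/2173

left sensor world pos  = (-5, -8); dL² = 82
right sensor world pos = (-5, -4); dR² = 106
sL = 120/82 = 60/41
sR = 120/106 = 60/53
mL = 1/2·sL + 1·sR = 4050/2173
mR = -1/2·sL + -1/2·sR = -2820/2173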